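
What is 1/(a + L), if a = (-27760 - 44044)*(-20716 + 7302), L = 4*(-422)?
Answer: 1/963177168 ≈ 1.0382e-9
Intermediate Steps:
L = -1688
a = 963178856 (a = -71804*(-13414) = 963178856)
1/(a + L) = 1/(963178856 - 1688) = 1/963177168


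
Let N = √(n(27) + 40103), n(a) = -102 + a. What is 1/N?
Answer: √10007/20014 ≈ 0.0049983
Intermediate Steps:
N = 2*√10007 (N = √((-102 + 27) + 40103) = √(-75 + 40103) = √40028 = 2*√10007 ≈ 200.07)
1/N = 1/(2*√10007) = √10007/20014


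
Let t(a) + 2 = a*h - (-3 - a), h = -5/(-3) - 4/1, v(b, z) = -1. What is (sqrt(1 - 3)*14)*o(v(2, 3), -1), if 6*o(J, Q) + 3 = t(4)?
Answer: -154*I*sqrt(2)/9 ≈ -24.199*I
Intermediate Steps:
h = -7/3 (h = -5*(-1/3) - 4*1 = 5/3 - 4 = -7/3 ≈ -2.3333)
t(a) = 1 - 4*a/3 (t(a) = -2 + (a*(-7/3) - (-3 - a)) = -2 + (-7*a/3 + (3 + a)) = -2 + (3 - 4*a/3) = 1 - 4*a/3)
o(J, Q) = -11/9 (o(J, Q) = -1/2 + (1 - 4/3*4)/6 = -1/2 + (1 - 16/3)/6 = -1/2 + (1/6)*(-13/3) = -1/2 - 13/18 = -11/9)
(sqrt(1 - 3)*14)*o(v(2, 3), -1) = (sqrt(1 - 3)*14)*(-11/9) = (sqrt(-2)*14)*(-11/9) = ((I*sqrt(2))*14)*(-11/9) = (14*I*sqrt(2))*(-11/9) = -154*I*sqrt(2)/9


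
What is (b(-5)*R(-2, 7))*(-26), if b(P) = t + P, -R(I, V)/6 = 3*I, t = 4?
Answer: 936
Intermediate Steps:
R(I, V) = -18*I
b(P) = 4 + P
(b(-5)*R(-2, 7))*(-26) = ((4 - 5)*(-18*(-2)))*(-26) = -1*36*(-26) = -36*(-26) = 936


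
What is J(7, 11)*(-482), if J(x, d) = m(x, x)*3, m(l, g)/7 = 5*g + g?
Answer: -425124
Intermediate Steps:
m(l, g) = 42*g (m(l, g) = 7*(5*g + g) = 7*(6*g) = 42*g)
J(x, d) = 126*x (J(x, d) = (42*x)*3 = 126*x)
J(7, 11)*(-482) = (126*7)*(-482) = 882*(-482) = -425124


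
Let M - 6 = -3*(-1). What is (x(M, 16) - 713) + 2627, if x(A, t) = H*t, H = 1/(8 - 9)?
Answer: 1898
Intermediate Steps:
M = 9 (M = 6 - 3*(-1) = 6 + 3 = 9)
H = -1 (H = 1/(-1) = -1)
x(A, t) = -t
(x(M, 16) - 713) + 2627 = (-1*16 - 713) + 2627 = (-16 - 713) + 2627 = -729 + 2627 = 1898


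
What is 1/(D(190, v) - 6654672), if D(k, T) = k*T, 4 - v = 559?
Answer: -1/6760122 ≈ -1.4793e-7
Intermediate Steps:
v = -555 (v = 4 - 1*559 = 4 - 559 = -555)
D(k, T) = T*k
1/(D(190, v) - 6654672) = 1/(-555*190 - 6654672) = 1/(-105450 - 6654672) = 1/(-6760122) = -1/6760122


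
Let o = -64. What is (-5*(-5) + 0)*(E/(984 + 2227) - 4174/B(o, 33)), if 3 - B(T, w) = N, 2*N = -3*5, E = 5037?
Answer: -667491275/67431 ≈ -9898.9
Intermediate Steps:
N = -15/2 (N = (-3*5)/2 = (1/2)*(-15) = -15/2 ≈ -7.5000)
B(T, w) = 21/2 (B(T, w) = 3 - 1*(-15/2) = 3 + 15/2 = 21/2)
(-5*(-5) + 0)*(E/(984 + 2227) - 4174/B(o, 33)) = (-5*(-5) + 0)*(5037/(984 + 2227) - 4174/21/2) = (25 + 0)*(5037/3211 - 4174*2/21) = 25*(5037*(1/3211) - 8348/21) = 25*(5037/3211 - 8348/21) = 25*(-26699651/67431) = -667491275/67431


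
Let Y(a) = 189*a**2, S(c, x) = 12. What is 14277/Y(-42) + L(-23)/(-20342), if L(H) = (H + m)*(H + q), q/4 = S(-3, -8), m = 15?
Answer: 8502427/161474796 ≈ 0.052655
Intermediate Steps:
q = 48 (q = 4*12 = 48)
L(H) = (15 + H)*(48 + H) (L(H) = (H + 15)*(H + 48) = (15 + H)*(48 + H))
14277/Y(-42) + L(-23)/(-20342) = 14277/((189*(-42)**2)) + (720 + (-23)**2 + 63*(-23))/(-20342) = 14277/((189*1764)) + (720 + 529 - 1449)*(-1/20342) = 14277/333396 - 200*(-1/20342) = 14277*(1/333396) + 100/10171 = 4759/111132 + 100/10171 = 8502427/161474796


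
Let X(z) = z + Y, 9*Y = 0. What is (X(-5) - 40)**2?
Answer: 2025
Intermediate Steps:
Y = 0 (Y = (1/9)*0 = 0)
X(z) = z (X(z) = z + 0 = z)
(X(-5) - 40)**2 = (-5 - 40)**2 = (-45)**2 = 2025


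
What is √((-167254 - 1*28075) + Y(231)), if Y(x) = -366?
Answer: I*√195695 ≈ 442.37*I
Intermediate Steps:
√((-167254 - 1*28075) + Y(231)) = √((-167254 - 1*28075) - 366) = √((-167254 - 28075) - 366) = √(-195329 - 366) = √(-195695) = I*√195695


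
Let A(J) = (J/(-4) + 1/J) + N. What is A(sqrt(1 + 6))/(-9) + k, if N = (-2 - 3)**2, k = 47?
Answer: 398/9 + sqrt(7)/84 ≈ 44.254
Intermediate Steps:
N = 25 (N = (-5)**2 = 25)
A(J) = 25 + 1/J - J/4 (A(J) = (J/(-4) + 1/J) + 25 = (J*(-1/4) + 1/J) + 25 = (-J/4 + 1/J) + 25 = (1/J - J/4) + 25 = 25 + 1/J - J/4)
A(sqrt(1 + 6))/(-9) + k = (25 + 1/(sqrt(1 + 6)) - sqrt(1 + 6)/4)/(-9) + 47 = (25 + 1/(sqrt(7)) - sqrt(7)/4)*(-1/9) + 47 = (25 + sqrt(7)/7 - sqrt(7)/4)*(-1/9) + 47 = (25 - 3*sqrt(7)/28)*(-1/9) + 47 = (-25/9 + sqrt(7)/84) + 47 = 398/9 + sqrt(7)/84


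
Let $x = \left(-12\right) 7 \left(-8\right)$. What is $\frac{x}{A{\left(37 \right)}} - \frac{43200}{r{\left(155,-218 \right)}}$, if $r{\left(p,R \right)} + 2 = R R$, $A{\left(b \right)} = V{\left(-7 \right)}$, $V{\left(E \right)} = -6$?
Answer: $- \frac{2682832}{23761} \approx -112.91$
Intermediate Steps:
$A{\left(b \right)} = -6$
$r{\left(p,R \right)} = -2 + R^{2}$ ($r{\left(p,R \right)} = -2 + R R = -2 + R^{2}$)
$x = 672$ ($x = \left(-84\right) \left(-8\right) = 672$)
$\frac{x}{A{\left(37 \right)}} - \frac{43200}{r{\left(155,-218 \right)}} = \frac{672}{-6} - \frac{43200}{-2 + \left(-218\right)^{2}} = 672 \left(- \frac{1}{6}\right) - \frac{43200}{-2 + 47524} = -112 - \frac{43200}{47522} = -112 - \frac{21600}{23761} = - \frac{2682832}{23761}$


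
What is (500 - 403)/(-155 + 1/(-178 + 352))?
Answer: -16878/26969 ≈ -0.62583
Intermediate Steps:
(500 - 403)/(-155 + 1/(-178 + 352)) = 97/(-155 + 1/174) = 97/(-26969/174) = 97*(-174/26969) = -16878/26969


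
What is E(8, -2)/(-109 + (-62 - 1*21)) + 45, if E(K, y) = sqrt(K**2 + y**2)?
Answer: 45 - sqrt(17)/96 ≈ 44.957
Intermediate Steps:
E(8, -2)/(-109 + (-62 - 1*21)) + 45 = sqrt(8**2 + (-2)**2)/(-109 + (-62 - 1*21)) + 45 = sqrt(64 + 4)/(-109 + (-62 - 21)) + 45 = sqrt(68)/(-109 - 83) + 45 = (2*sqrt(17))/(-192) + 45 = -sqrt(17)/96 + 45 = 45 - sqrt(17)/96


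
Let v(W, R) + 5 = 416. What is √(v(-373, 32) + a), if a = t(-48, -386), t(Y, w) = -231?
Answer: 6*√5 ≈ 13.416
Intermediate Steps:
v(W, R) = 411 (v(W, R) = -5 + 416 = 411)
a = -231
√(v(-373, 32) + a) = √(411 - 231) = √180 = 6*√5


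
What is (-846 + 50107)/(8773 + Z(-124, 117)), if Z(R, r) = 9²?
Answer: 49261/8854 ≈ 5.5637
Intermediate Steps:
Z(R, r) = 81
(-846 + 50107)/(8773 + Z(-124, 117)) = (-846 + 50107)/(8773 + 81) = 49261/8854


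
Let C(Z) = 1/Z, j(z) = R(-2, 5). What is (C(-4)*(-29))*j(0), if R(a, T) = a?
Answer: -29/2 ≈ -14.500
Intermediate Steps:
j(z) = -2
C(Z) = 1/Z
(C(-4)*(-29))*j(0) = (-29/(-4))*(-2) = -¼*(-29)*(-2) = (29/4)*(-2) = -29/2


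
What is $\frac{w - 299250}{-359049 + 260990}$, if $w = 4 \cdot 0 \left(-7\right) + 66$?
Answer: $\frac{299184}{98059} \approx 3.0511$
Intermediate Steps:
$w = 66$ ($w = 4 \cdot 0 + 66 = 0 + 66 = 66$)
$\frac{w - 299250}{-359049 + 260990} = \frac{66 - 299250}{-359049 + 260990} = - \frac{299184}{-98059} = \left(-299184\right) \left(- \frac{1}{98059}\right) = \frac{299184}{98059}$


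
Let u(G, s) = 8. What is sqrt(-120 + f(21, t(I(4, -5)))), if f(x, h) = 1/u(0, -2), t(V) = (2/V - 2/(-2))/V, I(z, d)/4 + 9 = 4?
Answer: I*sqrt(1918)/4 ≈ 10.949*I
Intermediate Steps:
I(z, d) = -20 (I(z, d) = -36 + 4*4 = -36 + 16 = -20)
t(V) = (1 + 2/V)/V (t(V) = (2/V - 2*(-1/2))/V = (2/V + 1)/V = (1 + 2/V)/V)
f(x, h) = 1/8
sqrt(-120 + f(21, t(I(4, -5)))) = sqrt(-120 + 1/8) = sqrt(-959/8) = I*sqrt(1918)/4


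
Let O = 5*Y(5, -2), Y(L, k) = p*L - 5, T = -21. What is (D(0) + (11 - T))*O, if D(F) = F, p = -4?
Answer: -4000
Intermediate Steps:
Y(L, k) = -5 - 4*L (Y(L, k) = -4*L - 5 = -5 - 4*L)
O = -125 (O = 5*(-5 - 4*5) = 5*(-5 - 20) = 5*(-25) = -125)
(D(0) + (11 - T))*O = (0 + (11 - 1*(-21)))*(-125) = (0 + (11 + 21))*(-125) = (0 + 32)*(-125) = 32*(-125) = -4000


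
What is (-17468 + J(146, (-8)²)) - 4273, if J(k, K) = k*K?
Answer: -12397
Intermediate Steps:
J(k, K) = K*k
(-17468 + J(146, (-8)²)) - 4273 = (-17468 + (-8)²*146) - 4273 = (-17468 + 64*146) - 4273 = (-17468 + 9344) - 4273 = -8124 - 4273 = -12397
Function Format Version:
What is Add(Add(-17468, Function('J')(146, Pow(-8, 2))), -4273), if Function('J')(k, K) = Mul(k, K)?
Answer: -12397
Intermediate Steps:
Function('J')(k, K) = Mul(K, k)
Add(Add(-17468, Function('J')(146, Pow(-8, 2))), -4273) = Add(Add(-17468, Mul(Pow(-8, 2), 146)), -4273) = Add(Add(-17468, Mul(64, 146)), -4273) = Add(Add(-17468, 9344), -4273) = Add(-8124, -4273) = -12397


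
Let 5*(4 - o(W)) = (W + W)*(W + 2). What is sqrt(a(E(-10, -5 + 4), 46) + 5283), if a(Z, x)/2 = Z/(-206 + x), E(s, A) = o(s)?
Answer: sqrt(528335)/10 ≈ 72.687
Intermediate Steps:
o(W) = 4 - 2*W*(2 + W)/5 (o(W) = 4 - (W + W)*(W + 2)/5 = 4 - 2*W*(2 + W)/5)
E(s, A) = 4 - 4*s/5 - 2*s**2/5
a(Z, x) = 2*Z/(-206 + x) (a(Z, x) = 2*(Z/(-206 + x)) = 2*Z/(-206 + x))
sqrt(a(E(-10, -5 + 4), 46) + 5283) = sqrt(2*(4 - 4/5*(-10) - 2/5*(-10)**2)/(-206 + 46) + 5283) = sqrt(2*(4 + 8 - 2/5*100)/(-160) + 5283) = sqrt(2*(4 + 8 - 40)*(-1/160) + 5283) = sqrt(2*(-28)*(-1/160) + 5283) = sqrt(7/20 + 5283) = sqrt(105667/20) = sqrt(528335)/10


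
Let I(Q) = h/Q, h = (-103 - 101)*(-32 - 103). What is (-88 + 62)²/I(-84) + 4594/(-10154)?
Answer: -29295979/11651715 ≈ -2.5143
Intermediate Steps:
h = 27540 (h = -204*(-135) = 27540)
I(Q) = 27540/Q
(-88 + 62)²/I(-84) + 4594/(-10154) = (-88 + 62)²/((27540/(-84))) + 4594/(-10154) = (-26)²/((27540*(-1/84))) + 4594*(-1/10154) = 676/(-2295/7) - 2297/5077 = 676*(-7/2295) - 2297/5077 = -4732/2295 - 2297/5077 = -29295979/11651715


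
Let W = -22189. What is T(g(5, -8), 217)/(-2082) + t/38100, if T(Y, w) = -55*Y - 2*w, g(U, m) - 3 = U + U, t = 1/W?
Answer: 161894272003/293354112300 ≈ 0.55187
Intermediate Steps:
t = -1/22189 (t = 1/(-22189) = -1/22189 ≈ -4.5067e-5)
g(U, m) = 3 + 2*U (g(U, m) = 3 + (U + U) = 3 + 2*U)
T(g(5, -8), 217)/(-2082) + t/38100 = (-55*(3 + 2*5) - 2*217)/(-2082) - 1/22189/38100 = (-55*(3 + 10) - 434)*(-1/2082) - 1/22189*1/38100 = (-55*13 - 434)*(-1/2082) - 1/845400900 = (-715 - 434)*(-1/2082) - 1/845400900 = -1149*(-1/2082) - 1/845400900 = 383/694 - 1/845400900 = 161894272003/293354112300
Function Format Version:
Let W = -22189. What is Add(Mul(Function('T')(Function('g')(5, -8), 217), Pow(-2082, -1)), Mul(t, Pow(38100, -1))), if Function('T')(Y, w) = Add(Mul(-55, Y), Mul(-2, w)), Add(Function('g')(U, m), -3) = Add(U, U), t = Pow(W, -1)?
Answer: Rational(161894272003, 293354112300) ≈ 0.55187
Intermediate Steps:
t = Rational(-1, 22189) (t = Pow(-22189, -1) = Rational(-1, 22189) ≈ -4.5067e-5)
Function('g')(U, m) = Add(3, Mul(2, U)) (Function('g')(U, m) = Add(3, Add(U, U)) = Add(3, Mul(2, U)))
Add(Mul(Function('T')(Function('g')(5, -8), 217), Pow(-2082, -1)), Mul(t, Pow(38100, -1))) = Add(Mul(Add(Mul(-55, Add(3, Mul(2, 5))), Mul(-2, 217)), Pow(-2082, -1)), Mul(Rational(-1, 22189), Pow(38100, -1))) = Add(Mul(Add(Mul(-55, Add(3, 10)), -434), Rational(-1, 2082)), Mul(Rational(-1, 22189), Rational(1, 38100))) = Add(Mul(Add(Mul(-55, 13), -434), Rational(-1, 2082)), Rational(-1, 845400900)) = Add(Mul(Add(-715, -434), Rational(-1, 2082)), Rational(-1, 845400900)) = Add(Mul(-1149, Rational(-1, 2082)), Rational(-1, 845400900)) = Add(Rational(383, 694), Rational(-1, 845400900)) = Rational(161894272003, 293354112300)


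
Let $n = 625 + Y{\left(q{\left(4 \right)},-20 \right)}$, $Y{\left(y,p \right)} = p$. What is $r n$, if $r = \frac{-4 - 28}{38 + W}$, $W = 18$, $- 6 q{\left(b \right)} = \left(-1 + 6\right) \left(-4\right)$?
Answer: $- \frac{2420}{7} \approx -345.71$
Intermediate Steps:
$q{\left(b \right)} = \frac{10}{3}$ ($q{\left(b \right)} = - \frac{\left(-1 + 6\right) \left(-4\right)}{6} = - \frac{5 \left(-4\right)}{6} = \left(- \frac{1}{6}\right) \left(-20\right) = \frac{10}{3}$)
$n = 605$ ($n = 625 - 20 = 605$)
$r = - \frac{4}{7}$ ($r = \frac{-4 - 28}{38 + 18} = - \frac{32}{56} = \left(-32\right) \frac{1}{56} = - \frac{4}{7} \approx -0.57143$)
$r n = \left(- \frac{4}{7}\right) 605 = - \frac{2420}{7}$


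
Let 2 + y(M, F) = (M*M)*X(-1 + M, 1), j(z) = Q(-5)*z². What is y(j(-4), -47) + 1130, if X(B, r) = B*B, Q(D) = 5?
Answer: 39943528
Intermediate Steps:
X(B, r) = B²
j(z) = 5*z²
y(M, F) = -2 + M²*(-1 + M)² (y(M, F) = -2 + (M*M)*(-1 + M)² = -2 + M²*(-1 + M)²)
y(j(-4), -47) + 1130 = (-2 + (5*(-4)²)²*(-1 + 5*(-4)²)²) + 1130 = (-2 + (5*16)²*(-1 + 5*16)²) + 1130 = (-2 + 80²*(-1 + 80)²) + 1130 = (-2 + 6400*79²) + 1130 = (-2 + 6400*6241) + 1130 = (-2 + 39942400) + 1130 = 39942398 + 1130 = 39943528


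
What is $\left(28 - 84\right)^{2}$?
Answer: $3136$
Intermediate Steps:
$\left(28 - 84\right)^{2} = \left(-56\right)^{2} = 3136$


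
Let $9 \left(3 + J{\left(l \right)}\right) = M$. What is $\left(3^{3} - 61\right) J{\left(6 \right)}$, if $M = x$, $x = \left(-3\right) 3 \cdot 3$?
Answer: $204$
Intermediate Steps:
$x = -27$ ($x = \left(-9\right) 3 = -27$)
$M = -27$
$J{\left(l \right)} = -6$ ($J{\left(l \right)} = -3 + \frac{1}{9} \left(-27\right) = -3 - 3 = -6$)
$\left(3^{3} - 61\right) J{\left(6 \right)} = \left(3^{3} - 61\right) \left(-6\right) = \left(27 - 61\right) \left(-6\right) = \left(-34\right) \left(-6\right) = 204$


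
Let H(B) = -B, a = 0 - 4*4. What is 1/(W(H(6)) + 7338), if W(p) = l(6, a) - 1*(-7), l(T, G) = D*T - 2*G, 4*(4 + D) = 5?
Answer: 2/14721 ≈ 0.00013586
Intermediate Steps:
D = -11/4 (D = -4 + (¼)*5 = -4 + 5/4 = -11/4 ≈ -2.7500)
a = -16 (a = 0 - 16 = -16)
l(T, G) = -2*G - 11*T/4 (l(T, G) = -11*T/4 - 2*G = -2*G - 11*T/4)
W(p) = 45/2 (W(p) = (-2*(-16) - 11/4*6) - 1*(-7) = (32 - 33/2) + 7 = 31/2 + 7 = 45/2)
1/(W(H(6)) + 7338) = 1/(45/2 + 7338) = 1/(14721/2) = 2/14721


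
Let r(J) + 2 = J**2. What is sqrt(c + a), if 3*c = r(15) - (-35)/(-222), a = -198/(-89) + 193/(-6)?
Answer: sqrt(4327232510)/9879 ≈ 6.6587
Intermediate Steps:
r(J) = -2 + J**2
a = -15989/534 (a = -198*(-1/89) + 193*(-1/6) = 198/89 - 193/6 = -15989/534 ≈ -29.942)
c = 49471/666 (c = ((-2 + 15**2) - (-35)/(-222))/3 = ((-2 + 225) - (-35)*(-1)/222)/3 = (223 - 1*35/222)/3 = (223 - 35/222)/3 = (1/3)*(49471/222) = 49471/666 ≈ 74.281)
sqrt(c + a) = sqrt(49471/666 - 15989/534) = sqrt(1314070/29637) = sqrt(4327232510)/9879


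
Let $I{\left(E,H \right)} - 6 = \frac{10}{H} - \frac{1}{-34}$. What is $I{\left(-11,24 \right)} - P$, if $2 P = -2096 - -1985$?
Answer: $\frac{12637}{204} \approx 61.946$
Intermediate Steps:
$I{\left(E,H \right)} = \frac{205}{34} + \frac{10}{H}$ ($I{\left(E,H \right)} = 6 + \left(\frac{10}{H} - \frac{1}{-34}\right) = 6 + \left(\frac{10}{H} - - \frac{1}{34}\right) = 6 + \left(\frac{10}{H} + \frac{1}{34}\right) = 6 + \left(\frac{1}{34} + \frac{10}{H}\right) = \frac{205}{34} + \frac{10}{H}$)
$P = - \frac{111}{2}$ ($P = \frac{-2096 - -1985}{2} = \frac{-2096 + 1985}{2} = \frac{1}{2} \left(-111\right) = - \frac{111}{2} \approx -55.5$)
$I{\left(-11,24 \right)} - P = \left(\frac{205}{34} + \frac{10}{24}\right) - - \frac{111}{2} = \left(\frac{205}{34} + 10 \cdot \frac{1}{24}\right) + \frac{111}{2} = \left(\frac{205}{34} + \frac{5}{12}\right) + \frac{111}{2} = \frac{1315}{204} + \frac{111}{2} = \frac{12637}{204}$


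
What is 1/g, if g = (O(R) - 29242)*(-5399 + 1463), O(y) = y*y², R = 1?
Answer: 1/115092576 ≈ 8.6887e-9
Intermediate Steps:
O(y) = y³
g = 115092576 (g = (1³ - 29242)*(-5399 + 1463) = (1 - 29242)*(-3936) = -29241*(-3936) = 115092576)
1/g = 1/115092576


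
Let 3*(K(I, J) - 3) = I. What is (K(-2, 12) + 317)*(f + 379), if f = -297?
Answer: 78556/3 ≈ 26185.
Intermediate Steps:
K(I, J) = 3 + I/3
(K(-2, 12) + 317)*(f + 379) = ((3 + (⅓)*(-2)) + 317)*(-297 + 379) = ((3 - ⅔) + 317)*82 = (7/3 + 317)*82 = (958/3)*82 = 78556/3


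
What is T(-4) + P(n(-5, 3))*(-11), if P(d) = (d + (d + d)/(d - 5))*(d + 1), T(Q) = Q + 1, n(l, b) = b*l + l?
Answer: -19243/5 ≈ -3848.6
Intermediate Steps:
n(l, b) = l + b*l
T(Q) = 1 + Q
P(d) = (1 + d)*(d + 2*d/(-5 + d)) (P(d) = (d + (2*d)/(-5 + d))*(1 + d) = (d + 2*d/(-5 + d))*(1 + d) = (1 + d)*(d + 2*d/(-5 + d)))
T(-4) + P(n(-5, 3))*(-11) = (1 - 4) + ((-5*(1 + 3))*(-3 + (-5*(1 + 3))² - (-10)*(1 + 3))/(-5 - 5*(1 + 3)))*(-11) = -3 + ((-5*4)*(-3 + (-5*4)² - (-10)*4)/(-5 - 5*4))*(-11) = -3 - 20*(-3 + (-20)² - 2*(-20))/(-5 - 20)*(-11) = -3 - 20*(-3 + 400 + 40)/(-25)*(-11) = -3 - 20*(-1/25)*437*(-11) = -3 + (1748/5)*(-11) = -3 - 19228/5 = -19243/5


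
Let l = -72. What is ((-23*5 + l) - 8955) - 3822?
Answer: -12964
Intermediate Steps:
((-23*5 + l) - 8955) - 3822 = ((-23*5 - 72) - 8955) - 3822 = ((-115 - 72) - 8955) - 3822 = (-187 - 8955) - 3822 = -9142 - 3822 = -12964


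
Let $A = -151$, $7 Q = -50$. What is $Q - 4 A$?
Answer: $\frac{4178}{7} \approx 596.86$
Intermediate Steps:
$Q = - \frac{50}{7}$ ($Q = \frac{1}{7} \left(-50\right) = - \frac{50}{7} \approx -7.1429$)
$Q - 4 A = - \frac{50}{7} - -604 = - \frac{50}{7} + 604 = \frac{4178}{7}$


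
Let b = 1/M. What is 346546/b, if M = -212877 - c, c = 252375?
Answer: -161231219592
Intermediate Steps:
M = -465252 (M = -212877 - 1*252375 = -212877 - 252375 = -465252)
b = -1/465252 (b = 1/(-465252) = -1/465252 ≈ -2.1494e-6)
346546/b = 346546/(-1/465252) = 346546*(-465252) = -161231219592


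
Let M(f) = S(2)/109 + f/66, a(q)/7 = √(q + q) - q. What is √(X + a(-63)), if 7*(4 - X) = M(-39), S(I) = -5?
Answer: √(125413191442 + 5917165716*I*√14)/16786 ≈ 21.179 + 1.8551*I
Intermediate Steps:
a(q) = -7*q + 7*√2*√q (a(q) = 7*(√(q + q) - q) = 7*(√(2*q) - q) = 7*(√2*√q - q) = 7*(-q + √2*√q) = -7*q + 7*√2*√q)
M(f) = -5/109 + f/66
X = 68671/16786 (X = 4 - (-5/109 + (1/66)*(-39))/7 = 4 - (-5/109 - 13/22)/7 = 4 - ⅐*(-1527/2398) = 4 + 1527/16786 = 68671/16786 ≈ 4.0910)
√(X + a(-63)) = √(68671/16786 + (-7*(-63) + 7*√2*√(-63))) = √(68671/16786 + (441 + 7*√2*(3*I*√7))) = √(68671/16786 + (441 + 21*I*√14)) = √(7471297/16786 + 21*I*√14)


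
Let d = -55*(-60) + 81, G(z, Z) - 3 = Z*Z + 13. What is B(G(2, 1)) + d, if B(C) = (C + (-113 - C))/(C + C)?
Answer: 114841/34 ≈ 3377.7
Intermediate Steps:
G(z, Z) = 16 + Z² (G(z, Z) = 3 + (Z*Z + 13) = 3 + (Z² + 13) = 3 + (13 + Z²) = 16 + Z²)
B(C) = -113/(2*C) (B(C) = -113*1/(2*C) = -113/(2*C))
d = 3381 (d = 3300 + 81 = 3381)
B(G(2, 1)) + d = -113/(2*(16 + 1²)) + 3381 = -113/(2*(16 + 1)) + 3381 = -113/2/17 + 3381 = -113/2*1/17 + 3381 = -113/34 + 3381 = 114841/34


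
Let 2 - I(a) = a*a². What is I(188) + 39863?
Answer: -6604807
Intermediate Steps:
I(a) = 2 - a³ (I(a) = 2 - a*a² = 2 - a³)
I(188) + 39863 = (2 - 1*188³) + 39863 = (2 - 1*6644672) + 39863 = (2 - 6644672) + 39863 = -6644670 + 39863 = -6604807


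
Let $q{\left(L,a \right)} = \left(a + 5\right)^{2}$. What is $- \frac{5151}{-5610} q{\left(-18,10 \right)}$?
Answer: $\frac{4545}{22} \approx 206.59$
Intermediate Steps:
$q{\left(L,a \right)} = \left(5 + a\right)^{2}$
$- \frac{5151}{-5610} q{\left(-18,10 \right)} = - \frac{5151}{-5610} \left(5 + 10\right)^{2} = \left(-5151\right) \left(- \frac{1}{5610}\right) 15^{2} = \frac{101}{110} \cdot 225 = \frac{4545}{22}$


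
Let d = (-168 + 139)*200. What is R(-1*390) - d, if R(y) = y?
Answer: 5410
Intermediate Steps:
d = -5800 (d = -29*200 = -5800)
R(-1*390) - d = -1*390 - 1*(-5800) = -390 + 5800 = 5410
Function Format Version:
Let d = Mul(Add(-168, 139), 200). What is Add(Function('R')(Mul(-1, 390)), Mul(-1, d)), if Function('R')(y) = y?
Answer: 5410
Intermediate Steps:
d = -5800 (d = Mul(-29, 200) = -5800)
Add(Function('R')(Mul(-1, 390)), Mul(-1, d)) = Add(Mul(-1, 390), Mul(-1, -5800)) = Add(-390, 5800) = 5410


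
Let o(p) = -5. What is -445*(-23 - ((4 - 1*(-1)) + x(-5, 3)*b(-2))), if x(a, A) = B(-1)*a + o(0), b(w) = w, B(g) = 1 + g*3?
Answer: 8010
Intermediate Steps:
B(g) = 1 + 3*g
x(a, A) = -5 - 2*a (x(a, A) = (1 + 3*(-1))*a - 5 = (1 - 3)*a - 5 = -2*a - 5 = -5 - 2*a)
-445*(-23 - ((4 - 1*(-1)) + x(-5, 3)*b(-2))) = -445*(-23 - ((4 - 1*(-1)) + (-5 - 2*(-5))*(-2))) = -445*(-23 - ((4 + 1) + (-5 + 10)*(-2))) = -445*(-23 - (5 + 5*(-2))) = -445*(-23 - (5 - 10)) = -445*(-23 - 1*(-5)) = -445*(-23 + 5) = -445*(-18) = 8010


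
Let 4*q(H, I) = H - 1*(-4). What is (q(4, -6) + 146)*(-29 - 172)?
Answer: -29748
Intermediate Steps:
q(H, I) = 1 + H/4 (q(H, I) = (H - 1*(-4))/4 = (H + 4)/4 = (4 + H)/4 = 1 + H/4)
(q(4, -6) + 146)*(-29 - 172) = ((1 + (1/4)*4) + 146)*(-29 - 172) = ((1 + 1) + 146)*(-201) = (2 + 146)*(-201) = 148*(-201) = -29748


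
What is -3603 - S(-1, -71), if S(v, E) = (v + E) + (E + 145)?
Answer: -3605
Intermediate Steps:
S(v, E) = 145 + v + 2*E (S(v, E) = (E + v) + (145 + E) = 145 + v + 2*E)
-3603 - S(-1, -71) = -3603 - (145 - 1 + 2*(-71)) = -3603 - (145 - 1 - 142) = -3603 - 1*2 = -3603 - 2 = -3605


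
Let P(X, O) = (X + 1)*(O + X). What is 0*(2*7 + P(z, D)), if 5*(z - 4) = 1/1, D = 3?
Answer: 0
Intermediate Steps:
z = 21/5 (z = 4 + (⅕)/1 = 4 + (⅕)*1 = 4 + ⅕ = 21/5 ≈ 4.2000)
P(X, O) = (1 + X)*(O + X)
0*(2*7 + P(z, D)) = 0*(2*7 + (3 + 21/5 + (21/5)² + 3*(21/5))) = 0*(14 + (3 + 21/5 + 441/25 + 63/5)) = 0*(14 + 936/25) = 0*(1286/25) = 0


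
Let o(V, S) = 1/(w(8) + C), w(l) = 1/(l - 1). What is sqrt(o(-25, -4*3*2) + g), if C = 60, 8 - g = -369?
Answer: 6*sqrt(1856189)/421 ≈ 19.417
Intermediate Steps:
g = 377 (g = 8 - 1*(-369) = 8 + 369 = 377)
w(l) = 1/(-1 + l)
o(V, S) = 7/421 (o(V, S) = 1/(1/(-1 + 8) + 60) = 1/(1/7 + 60) = 1/(421/7) = 7/421)
sqrt(o(-25, -4*3*2) + g) = sqrt(7/421 + 377) = sqrt(158724/421) = 6*sqrt(1856189)/421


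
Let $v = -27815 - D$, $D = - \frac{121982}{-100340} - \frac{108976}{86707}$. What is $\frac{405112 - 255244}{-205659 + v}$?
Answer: $- \frac{651939316594920}{1015632778040777} \approx -0.6419$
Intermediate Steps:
$D = - \frac{178979283}{4350090190}$ ($D = \left(-121982\right) \left(- \frac{1}{100340}\right) - \frac{108976}{86707} = \frac{60991}{50170} - \frac{108976}{86707} = - \frac{178979283}{4350090190} \approx -0.041144$)
$v = - \frac{120997579655567}{4350090190}$ ($v = -27815 - - \frac{178979283}{4350090190} = -27815 + \frac{178979283}{4350090190} = - \frac{120997579655567}{4350090190} \approx -27815.0$)
$\frac{405112 - 255244}{-205659 + v} = \frac{405112 - 255244}{-205659 - \frac{120997579655567}{4350090190}} = \frac{149868}{- \frac{1015632778040777}{4350090190}} = 149868 \left(- \frac{4350090190}{1015632778040777}\right) = - \frac{651939316594920}{1015632778040777}$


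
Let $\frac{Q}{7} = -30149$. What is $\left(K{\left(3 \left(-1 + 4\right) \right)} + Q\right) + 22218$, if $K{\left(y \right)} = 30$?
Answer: $-188795$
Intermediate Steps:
$Q = -211043$ ($Q = 7 \left(-30149\right) = -211043$)
$\left(K{\left(3 \left(-1 + 4\right) \right)} + Q\right) + 22218 = \left(30 - 211043\right) + 22218 = -211013 + 22218 = -188795$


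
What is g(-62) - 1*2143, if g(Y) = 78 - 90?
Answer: -2155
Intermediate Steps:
g(Y) = -12
g(-62) - 1*2143 = -12 - 1*2143 = -12 - 2143 = -2155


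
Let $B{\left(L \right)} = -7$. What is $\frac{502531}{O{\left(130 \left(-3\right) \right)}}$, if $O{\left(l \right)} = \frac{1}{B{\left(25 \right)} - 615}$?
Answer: $-312574282$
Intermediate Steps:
$O{\left(l \right)} = - \frac{1}{622}$ ($O{\left(l \right)} = \frac{1}{-7 - 615} = \frac{1}{-622} = - \frac{1}{622}$)
$\frac{502531}{O{\left(130 \left(-3\right) \right)}} = \frac{502531}{- \frac{1}{622}} = 502531 \left(-622\right) = -312574282$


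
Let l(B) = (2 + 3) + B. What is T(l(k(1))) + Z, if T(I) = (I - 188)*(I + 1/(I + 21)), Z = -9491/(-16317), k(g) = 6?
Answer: -1019198765/522144 ≈ -1951.9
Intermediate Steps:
Z = 9491/16317 (Z = -9491*(-1/16317) = 9491/16317 ≈ 0.58166)
l(B) = 5 + B
T(I) = (-188 + I)*(I + 1/(21 + I))
T(l(k(1))) + Z = (-188 + (5 + 6)**3 - 3947*(5 + 6) - 167*(5 + 6)**2)/(21 + (5 + 6)) + 9491/16317 = (-188 + 11**3 - 3947*11 - 167*11**2)/(21 + 11) + 9491/16317 = (-188 + 1331 - 43417 - 167*121)/32 + 9491/16317 = (-188 + 1331 - 43417 - 20207)/32 + 9491/16317 = (1/32)*(-62481) + 9491/16317 = -62481/32 + 9491/16317 = -1019198765/522144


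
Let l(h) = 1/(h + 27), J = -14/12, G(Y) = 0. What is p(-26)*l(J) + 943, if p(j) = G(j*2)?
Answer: 943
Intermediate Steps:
p(j) = 0
J = -7/6 (J = -14*1/12 = -7/6 ≈ -1.1667)
l(h) = 1/(27 + h)
p(-26)*l(J) + 943 = 0/(27 - 7/6) + 943 = 0/(155/6) + 943 = 0*(6/155) + 943 = 0 + 943 = 943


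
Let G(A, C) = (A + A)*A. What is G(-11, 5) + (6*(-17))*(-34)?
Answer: 3710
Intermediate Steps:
G(A, C) = 2*A**2 (G(A, C) = (2*A)*A = 2*A**2)
G(-11, 5) + (6*(-17))*(-34) = 2*(-11)**2 + (6*(-17))*(-34) = 2*121 - 102*(-34) = 242 + 3468 = 3710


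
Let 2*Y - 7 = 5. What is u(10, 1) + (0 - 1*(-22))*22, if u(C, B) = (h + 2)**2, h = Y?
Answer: 548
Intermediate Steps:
Y = 6 (Y = 7/2 + (1/2)*5 = 7/2 + 5/2 = 6)
h = 6
u(C, B) = 64 (u(C, B) = (6 + 2)**2 = 8**2 = 64)
u(10, 1) + (0 - 1*(-22))*22 = 64 + (0 - 1*(-22))*22 = 64 + (0 + 22)*22 = 64 + 22*22 = 64 + 484 = 548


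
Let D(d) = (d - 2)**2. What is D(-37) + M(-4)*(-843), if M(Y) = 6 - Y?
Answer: -6909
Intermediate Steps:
D(d) = (-2 + d)**2
D(-37) + M(-4)*(-843) = (-2 - 37)**2 + (6 - 1*(-4))*(-843) = (-39)**2 + (6 + 4)*(-843) = 1521 + 10*(-843) = 1521 - 8430 = -6909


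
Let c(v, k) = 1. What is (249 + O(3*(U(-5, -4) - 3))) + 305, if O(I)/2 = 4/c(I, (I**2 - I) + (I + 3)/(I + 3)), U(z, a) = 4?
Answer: 562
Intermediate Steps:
O(I) = 8 (O(I) = 2*(4/1) = 2*(4*1) = 2*4 = 8)
(249 + O(3*(U(-5, -4) - 3))) + 305 = (249 + 8) + 305 = 257 + 305 = 562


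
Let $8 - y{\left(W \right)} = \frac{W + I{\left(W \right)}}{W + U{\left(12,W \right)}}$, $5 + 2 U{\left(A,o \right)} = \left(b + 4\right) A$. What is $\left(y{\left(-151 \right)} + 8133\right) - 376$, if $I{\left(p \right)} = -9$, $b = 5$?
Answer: $\frac{1544915}{199} \approx 7763.4$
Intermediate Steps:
$U{\left(A,o \right)} = - \frac{5}{2} + \frac{9 A}{2}$ ($U{\left(A,o \right)} = - \frac{5}{2} + \frac{\left(5 + 4\right) A}{2} = - \frac{5}{2} + \frac{9 A}{2}$)
$y{\left(W \right)} = 8 - \frac{-9 + W}{\frac{103}{2} + W}$ ($y{\left(W \right)} = 8 - \frac{W - 9}{W + \left(- \frac{5}{2} + \frac{9}{2} \cdot 12\right)} = 8 - \frac{-9 + W}{W + \left(- \frac{5}{2} + 54\right)} = 8 - \frac{-9 + W}{W + \frac{103}{2}} = 8 - \frac{-9 + W}{\frac{103}{2} + W}$)
$\left(y{\left(-151 \right)} + 8133\right) - 376 = \left(\frac{2 \left(421 + 7 \left(-151\right)\right)}{103 + 2 \left(-151\right)} + 8133\right) - 376 = \left(\frac{2 \left(421 - 1057\right)}{103 - 302} + 8133\right) - 376 = \left(2 \frac{1}{-199} \left(-636\right) + 8133\right) - 376 = \left(2 \left(- \frac{1}{199}\right) \left(-636\right) + 8133\right) - 376 = \left(\frac{1272}{199} + 8133\right) - 376 = \frac{1619739}{199} - 376 = \frac{1544915}{199}$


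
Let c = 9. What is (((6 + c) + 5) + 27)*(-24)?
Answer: -1128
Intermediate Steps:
(((6 + c) + 5) + 27)*(-24) = (((6 + 9) + 5) + 27)*(-24) = ((15 + 5) + 27)*(-24) = (20 + 27)*(-24) = 47*(-24) = -1128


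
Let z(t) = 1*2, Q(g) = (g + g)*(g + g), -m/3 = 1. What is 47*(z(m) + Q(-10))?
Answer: 18894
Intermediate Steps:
m = -3 (m = -3*1 = -3)
Q(g) = 4*g² (Q(g) = (2*g)*(2*g) = 4*g²)
z(t) = 2
47*(z(m) + Q(-10)) = 47*(2 + 4*(-10)²) = 47*(2 + 4*100) = 47*(2 + 400) = 47*402 = 18894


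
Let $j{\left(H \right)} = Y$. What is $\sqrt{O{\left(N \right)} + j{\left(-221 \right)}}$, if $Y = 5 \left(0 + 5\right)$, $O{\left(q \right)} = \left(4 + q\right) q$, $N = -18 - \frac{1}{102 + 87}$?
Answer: $\frac{\sqrt{9900766}}{189} \approx 16.648$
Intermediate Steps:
$N = - \frac{3403}{189}$ ($N = -18 - \frac{1}{189} = - \frac{3403}{189} \approx -18.005$)
$O{\left(q \right)} = q \left(4 + q\right)$
$Y = 25$ ($Y = 5 \cdot 5 = 25$)
$j{\left(H \right)} = 25$
$\sqrt{O{\left(N \right)} + j{\left(-221 \right)}} = \sqrt{- \frac{3403 \left(4 - \frac{3403}{189}\right)}{189} + 25} = \sqrt{\left(- \frac{3403}{189}\right) \left(- \frac{2647}{189}\right) + 25} = \sqrt{\frac{9007741}{35721} + 25} = \sqrt{\frac{9900766}{35721}} = \frac{\sqrt{9900766}}{189}$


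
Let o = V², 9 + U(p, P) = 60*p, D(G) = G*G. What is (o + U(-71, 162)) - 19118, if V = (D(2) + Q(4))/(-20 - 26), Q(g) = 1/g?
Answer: -791789983/33856 ≈ -23387.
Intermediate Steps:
D(G) = G²
U(p, P) = -9 + 60*p
V = -17/184 (V = (2² + 1/4)/(-20 - 26) = (4 + ¼)/(-46) = (17/4)*(-1/46) = -17/184 ≈ -0.092391)
o = 289/33856 (o = (-17/184)² = 289/33856 ≈ 0.0085362)
(o + U(-71, 162)) - 19118 = (289/33856 + (-9 + 60*(-71))) - 19118 = (289/33856 + (-9 - 4260)) - 19118 = (289/33856 - 4269) - 19118 = -144530975/33856 - 19118 = -791789983/33856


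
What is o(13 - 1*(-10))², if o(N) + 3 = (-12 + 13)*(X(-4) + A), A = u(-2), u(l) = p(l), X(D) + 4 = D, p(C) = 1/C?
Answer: 529/4 ≈ 132.25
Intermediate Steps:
X(D) = -4 + D
u(l) = 1/l
A = -½ (A = 1/(-2) = -½ ≈ -0.50000)
o(N) = -23/2 (o(N) = -3 + (-12 + 13)*((-4 - 4) - ½) = -3 + 1*(-8 - ½) = -3 + 1*(-17/2) = -3 - 17/2 = -23/2)
o(13 - 1*(-10))² = (-23/2)² = 529/4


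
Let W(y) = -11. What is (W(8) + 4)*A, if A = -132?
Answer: 924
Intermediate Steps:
(W(8) + 4)*A = (-11 + 4)*(-132) = -7*(-132) = 924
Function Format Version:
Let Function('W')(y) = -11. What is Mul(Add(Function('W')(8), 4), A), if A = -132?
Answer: 924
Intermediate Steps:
Mul(Add(Function('W')(8), 4), A) = Mul(Add(-11, 4), -132) = Mul(-7, -132) = 924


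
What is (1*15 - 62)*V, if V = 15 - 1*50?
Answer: 1645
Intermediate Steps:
V = -35 (V = 15 - 50 = -35)
(1*15 - 62)*V = (1*15 - 62)*(-35) = (15 - 62)*(-35) = -47*(-35) = 1645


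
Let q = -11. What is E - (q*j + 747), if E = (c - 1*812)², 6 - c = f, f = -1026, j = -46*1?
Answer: 47147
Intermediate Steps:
j = -46
c = 1032 (c = 6 - 1*(-1026) = 6 + 1026 = 1032)
E = 48400 (E = (1032 - 1*812)² = (1032 - 812)² = 220² = 48400)
E - (q*j + 747) = 48400 - (-11*(-46) + 747) = 48400 - (506 + 747) = 48400 - 1*1253 = 48400 - 1253 = 47147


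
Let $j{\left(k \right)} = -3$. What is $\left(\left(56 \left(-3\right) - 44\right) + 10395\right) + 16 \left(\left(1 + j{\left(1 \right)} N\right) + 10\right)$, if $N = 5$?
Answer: $10119$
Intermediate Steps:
$\left(\left(56 \left(-3\right) - 44\right) + 10395\right) + 16 \left(\left(1 + j{\left(1 \right)} N\right) + 10\right) = \left(\left(56 \left(-3\right) - 44\right) + 10395\right) + 16 \left(\left(1 - 15\right) + 10\right) = \left(\left(-168 - 44\right) + 10395\right) + 16 \left(\left(1 - 15\right) + 10\right) = \left(-212 + 10395\right) + 16 \left(-14 + 10\right) = 10183 + 16 \left(-4\right) = 10183 - 64 = 10119$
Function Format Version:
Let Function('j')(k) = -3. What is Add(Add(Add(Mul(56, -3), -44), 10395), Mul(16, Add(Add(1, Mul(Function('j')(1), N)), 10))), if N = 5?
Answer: 10119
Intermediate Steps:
Add(Add(Add(Mul(56, -3), -44), 10395), Mul(16, Add(Add(1, Mul(Function('j')(1), N)), 10))) = Add(Add(Add(Mul(56, -3), -44), 10395), Mul(16, Add(Add(1, Mul(-3, 5)), 10))) = Add(Add(Add(-168, -44), 10395), Mul(16, Add(Add(1, -15), 10))) = Add(Add(-212, 10395), Mul(16, Add(-14, 10))) = Add(10183, Mul(16, -4)) = Add(10183, -64) = 10119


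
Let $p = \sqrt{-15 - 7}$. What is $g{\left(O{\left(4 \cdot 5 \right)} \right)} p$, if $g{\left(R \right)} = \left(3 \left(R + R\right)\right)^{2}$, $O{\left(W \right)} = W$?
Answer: $14400 i \sqrt{22} \approx 67542.0 i$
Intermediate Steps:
$p = i \sqrt{22}$ ($p = \sqrt{-22} = i \sqrt{22} \approx 4.6904 i$)
$g{\left(R \right)} = 36 R^{2}$ ($g{\left(R \right)} = \left(3 \cdot 2 R\right)^{2} = \left(6 R\right)^{2} = 36 R^{2}$)
$g{\left(O{\left(4 \cdot 5 \right)} \right)} p = 36 \left(4 \cdot 5\right)^{2} i \sqrt{22} = 36 \cdot 20^{2} i \sqrt{22} = 36 \cdot 400 i \sqrt{22} = 14400 i \sqrt{22}$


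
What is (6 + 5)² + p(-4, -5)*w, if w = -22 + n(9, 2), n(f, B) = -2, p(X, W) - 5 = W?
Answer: 121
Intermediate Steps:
p(X, W) = 5 + W
w = -24 (w = -22 - 2 = -24)
(6 + 5)² + p(-4, -5)*w = (6 + 5)² + (5 - 5)*(-24) = 11² + 0*(-24) = 121 + 0 = 121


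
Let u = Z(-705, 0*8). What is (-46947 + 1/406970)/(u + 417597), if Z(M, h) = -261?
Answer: -19106020589/169843231920 ≈ -0.11249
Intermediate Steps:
u = -261
(-46947 + 1/406970)/(u + 417597) = (-46947 + 1/406970)/(-261 + 417597) = (-46947 + 1/406970)/417336 = -19106020589/406970*1/417336 = -19106020589/169843231920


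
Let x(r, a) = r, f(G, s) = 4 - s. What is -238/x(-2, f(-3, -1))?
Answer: 119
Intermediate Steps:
-238/x(-2, f(-3, -1)) = -238/(-2) = -238*(-½) = 119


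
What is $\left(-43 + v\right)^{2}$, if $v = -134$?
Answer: $31329$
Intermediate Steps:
$\left(-43 + v\right)^{2} = \left(-43 - 134\right)^{2} = \left(-177\right)^{2} = 31329$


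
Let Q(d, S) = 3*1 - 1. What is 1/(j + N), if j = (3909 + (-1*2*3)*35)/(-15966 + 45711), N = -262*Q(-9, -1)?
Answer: -3305/1731409 ≈ -0.0019088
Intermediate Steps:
Q(d, S) = 2 (Q(d, S) = 3 - 1 = 2)
N = -524 (N = -262*2 = -524)
j = 411/3305 (j = (3909 - 2*3*35)/29745 = (3909 - 6*35)*(1/29745) = (3909 - 210)*(1/29745) = 3699*(1/29745) = 411/3305 ≈ 0.12436)
1/(j + N) = 1/(411/3305 - 524) = 1/(-1731409/3305) = -3305/1731409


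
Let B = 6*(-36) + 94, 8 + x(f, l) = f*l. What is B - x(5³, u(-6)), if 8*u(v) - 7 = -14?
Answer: -37/8 ≈ -4.6250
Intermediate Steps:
u(v) = -7/8 (u(v) = 7/8 + (⅛)*(-14) = 7/8 - 7/4 = -7/8)
x(f, l) = -8 + f*l
B = -122 (B = -216 + 94 = -122)
B - x(5³, u(-6)) = -122 - (-8 + 5³*(-7/8)) = -122 - (-8 + 125*(-7/8)) = -122 - (-8 - 875/8) = -122 - 1*(-939/8) = -122 + 939/8 = -37/8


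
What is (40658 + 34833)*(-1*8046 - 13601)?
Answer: -1634153677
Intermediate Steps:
(40658 + 34833)*(-1*8046 - 13601) = 75491*(-8046 - 13601) = 75491*(-21647) = -1634153677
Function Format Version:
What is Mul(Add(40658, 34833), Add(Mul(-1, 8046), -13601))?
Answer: -1634153677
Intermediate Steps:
Mul(Add(40658, 34833), Add(Mul(-1, 8046), -13601)) = Mul(75491, Add(-8046, -13601)) = Mul(75491, -21647) = -1634153677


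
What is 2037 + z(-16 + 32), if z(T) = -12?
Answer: 2025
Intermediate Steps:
2037 + z(-16 + 32) = 2037 - 12 = 2025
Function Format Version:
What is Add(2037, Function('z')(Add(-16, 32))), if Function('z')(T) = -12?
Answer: 2025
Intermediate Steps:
Add(2037, Function('z')(Add(-16, 32))) = Add(2037, -12) = 2025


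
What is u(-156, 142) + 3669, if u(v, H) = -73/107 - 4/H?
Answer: 27867996/7597 ≈ 3668.3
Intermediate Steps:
u(v, H) = -73/107 - 4/H (u(v, H) = -73*1/107 - 4/H = -73/107 - 4/H)
u(-156, 142) + 3669 = (-73/107 - 4/142) + 3669 = (-73/107 - 4*1/142) + 3669 = (-73/107 - 2/71) + 3669 = -5397/7597 + 3669 = 27867996/7597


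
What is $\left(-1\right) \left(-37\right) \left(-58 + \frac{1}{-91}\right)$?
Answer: $- \frac{195323}{91} \approx -2146.4$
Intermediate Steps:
$\left(-1\right) \left(-37\right) \left(-58 + \frac{1}{-91}\right) = 37 \left(-58 - \frac{1}{91}\right) = 37 \left(- \frac{5279}{91}\right) = - \frac{195323}{91}$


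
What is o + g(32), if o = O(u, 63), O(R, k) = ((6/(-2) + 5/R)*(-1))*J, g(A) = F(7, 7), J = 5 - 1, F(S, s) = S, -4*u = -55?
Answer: 193/11 ≈ 17.545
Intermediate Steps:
u = 55/4 (u = -1/4*(-55) = 55/4 ≈ 13.750)
J = 4
g(A) = 7
O(R, k) = 12 - 20/R (O(R, k) = ((6/(-2) + 5/R)*(-1))*4 = ((6*(-1/2) + 5/R)*(-1))*4 = ((-3 + 5/R)*(-1))*4 = (3 - 5/R)*4 = 12 - 20/R)
o = 116/11 (o = 12 - 20/55/4 = 12 - 20*4/55 = 12 - 16/11 = 116/11 ≈ 10.545)
o + g(32) = 116/11 + 7 = 193/11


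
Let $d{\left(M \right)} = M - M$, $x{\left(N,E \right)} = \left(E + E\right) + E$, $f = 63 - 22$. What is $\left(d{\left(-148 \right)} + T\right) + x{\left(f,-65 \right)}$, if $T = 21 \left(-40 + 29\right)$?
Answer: $-426$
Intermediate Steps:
$f = 41$ ($f = 63 - 22 = 41$)
$x{\left(N,E \right)} = 3 E$ ($x{\left(N,E \right)} = 2 E + E = 3 E$)
$T = -231$ ($T = 21 \left(-11\right) = -231$)
$d{\left(M \right)} = 0$
$\left(d{\left(-148 \right)} + T\right) + x{\left(f,-65 \right)} = \left(0 - 231\right) + 3 \left(-65\right) = -231 - 195 = -426$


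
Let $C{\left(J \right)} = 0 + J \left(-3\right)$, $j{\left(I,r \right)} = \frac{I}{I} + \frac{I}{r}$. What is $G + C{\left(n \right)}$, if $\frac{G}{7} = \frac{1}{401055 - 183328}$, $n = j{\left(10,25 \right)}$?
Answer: $- \frac{4572232}{1088635} \approx -4.2$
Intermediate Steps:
$j{\left(I,r \right)} = 1 + \frac{I}{r}$
$n = \frac{7}{5}$ ($n = \frac{10 + 25}{25} = \frac{1}{25} \cdot 35 = \frac{7}{5} \approx 1.4$)
$C{\left(J \right)} = - 3 J$ ($C{\left(J \right)} = 0 - 3 J = - 3 J$)
$G = \frac{7}{217727}$ ($G = \frac{7}{401055 - 183328} = \frac{7}{217727} \approx 3.215 \cdot 10^{-5}$)
$G + C{\left(n \right)} = \frac{7}{217727} - \frac{21}{5} = - \frac{4572232}{1088635}$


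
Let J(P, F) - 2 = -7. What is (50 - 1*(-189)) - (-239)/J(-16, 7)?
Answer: 956/5 ≈ 191.20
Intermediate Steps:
J(P, F) = -5 (J(P, F) = 2 - 7 = -5)
(50 - 1*(-189)) - (-239)/J(-16, 7) = (50 - 1*(-189)) - (-239)/(-5) = (50 + 189) - (-239)*(-1)/5 = 239 - 1*239/5 = 239 - 239/5 = 956/5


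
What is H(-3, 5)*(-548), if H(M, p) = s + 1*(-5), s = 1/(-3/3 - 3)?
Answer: 2877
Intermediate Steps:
s = -¼ (s = 1/(-3*⅓ - 3) = 1/(-1 - 3) = 1/(-4) = -¼ ≈ -0.25000)
H(M, p) = -21/4 (H(M, p) = -¼ + 1*(-5) = -¼ - 5 = -21/4)
H(-3, 5)*(-548) = -21/4*(-548) = 2877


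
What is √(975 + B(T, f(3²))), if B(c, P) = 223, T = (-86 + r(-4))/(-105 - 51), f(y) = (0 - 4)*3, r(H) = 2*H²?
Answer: √1198 ≈ 34.612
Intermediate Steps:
f(y) = -12 (f(y) = -4*3 = -12)
T = 9/26 (T = (-86 + 2*(-4)²)/(-105 - 51) = (-86 + 2*16)/(-156) = (-86 + 32)*(-1/156) = -54*(-1/156) = 9/26 ≈ 0.34615)
√(975 + B(T, f(3²))) = √(975 + 223) = √1198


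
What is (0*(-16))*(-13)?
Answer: 0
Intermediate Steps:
(0*(-16))*(-13) = 0*(-13) = 0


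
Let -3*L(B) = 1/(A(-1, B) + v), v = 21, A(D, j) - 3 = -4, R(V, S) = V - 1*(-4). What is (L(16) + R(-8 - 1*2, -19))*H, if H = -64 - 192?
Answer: 23104/15 ≈ 1540.3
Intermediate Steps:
R(V, S) = 4 + V (R(V, S) = V + 4 = 4 + V)
H = -256
A(D, j) = -1 (A(D, j) = 3 - 4 = -1)
L(B) = -1/60 (L(B) = -1/(3*(-1 + 21)) = -⅓/20 = -⅓*1/20 = -1/60)
(L(16) + R(-8 - 1*2, -19))*H = (-1/60 + (4 + (-8 - 1*2)))*(-256) = (-1/60 + (4 + (-8 - 2)))*(-256) = (-1/60 + (4 - 10))*(-256) = (-1/60 - 6)*(-256) = -361/60*(-256) = 23104/15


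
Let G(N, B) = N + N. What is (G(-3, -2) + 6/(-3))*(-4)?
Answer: 32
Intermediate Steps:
G(N, B) = 2*N
(G(-3, -2) + 6/(-3))*(-4) = (2*(-3) + 6/(-3))*(-4) = (-6 + 6*(-⅓))*(-4) = (-6 - 2)*(-4) = -8*(-4) = 32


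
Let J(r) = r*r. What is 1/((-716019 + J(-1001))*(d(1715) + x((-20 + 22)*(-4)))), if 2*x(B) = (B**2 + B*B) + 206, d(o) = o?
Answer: 1/538218124 ≈ 1.8580e-9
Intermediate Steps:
J(r) = r**2
x(B) = 103 + B**2 (x(B) = ((B**2 + B*B) + 206)/2 = ((B**2 + B**2) + 206)/2 = (2*B**2 + 206)/2 = (206 + 2*B**2)/2 = 103 + B**2)
1/((-716019 + J(-1001))*(d(1715) + x((-20 + 22)*(-4)))) = 1/((-716019 + (-1001)**2)*(1715 + (103 + ((-20 + 22)*(-4))**2))) = 1/((-716019 + 1002001)*(1715 + (103 + (2*(-4))**2))) = 1/(285982*(1715 + (103 + (-8)**2))) = 1/(285982*(1715 + (103 + 64))) = 1/(285982*(1715 + 167)) = 1/(285982*1882) = 1/538218124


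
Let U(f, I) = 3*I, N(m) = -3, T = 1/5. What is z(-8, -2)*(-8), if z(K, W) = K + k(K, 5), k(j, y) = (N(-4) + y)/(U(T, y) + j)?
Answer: 432/7 ≈ 61.714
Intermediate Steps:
T = ⅕ ≈ 0.20000
k(j, y) = (-3 + y)/(j + 3*y) (k(j, y) = (-3 + y)/(3*y + j) = (-3 + y)/(j + 3*y))
z(K, W) = K + 2/(15 + K) (z(K, W) = K + (-3 + 5)/(K + 3*5) = K + 2/(K + 15) = K + 2/(15 + K))
z(-8, -2)*(-8) = ((2 - 8*(15 - 8))/(15 - 8))*(-8) = ((2 - 8*7)/7)*(-8) = ((2 - 56)/7)*(-8) = ((⅐)*(-54))*(-8) = -54/7*(-8) = 432/7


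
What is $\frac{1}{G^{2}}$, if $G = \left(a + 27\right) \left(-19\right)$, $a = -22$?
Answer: $\frac{1}{9025} \approx 0.0001108$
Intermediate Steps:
$G = -95$ ($G = \left(-22 + 27\right) \left(-19\right) = 5 \left(-19\right) = -95$)
$\frac{1}{G^{2}} = \frac{1}{\left(-95\right)^{2}} = \frac{1}{9025}$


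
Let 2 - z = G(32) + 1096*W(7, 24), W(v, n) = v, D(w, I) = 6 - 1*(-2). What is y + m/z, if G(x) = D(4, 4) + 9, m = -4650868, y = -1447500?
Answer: -11122281632/7687 ≈ -1.4469e+6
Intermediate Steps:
D(w, I) = 8 (D(w, I) = 6 + 2 = 8)
G(x) = 17 (G(x) = 8 + 9 = 17)
z = -7687 (z = 2 - (17 + 1096*7) = 2 - (17 + 7672) = 2 - 1*7689 = 2 - 7689 = -7687)
y + m/z = -1447500 - 4650868/(-7687) = -1447500 - 4650868*(-1/7687) = -1447500 + 4650868/7687 = -11122281632/7687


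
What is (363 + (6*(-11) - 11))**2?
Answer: 81796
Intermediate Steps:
(363 + (6*(-11) - 11))**2 = (363 + (-66 - 11))**2 = (363 - 77)**2 = 286**2 = 81796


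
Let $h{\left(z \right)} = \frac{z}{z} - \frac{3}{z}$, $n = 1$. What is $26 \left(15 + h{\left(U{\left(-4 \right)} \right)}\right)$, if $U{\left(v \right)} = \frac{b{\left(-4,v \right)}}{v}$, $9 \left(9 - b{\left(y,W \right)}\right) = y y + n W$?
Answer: $\frac{10504}{23} \approx 456.7$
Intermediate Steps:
$b{\left(y,W \right)} = 9 - \frac{W}{9} - \frac{y^{2}}{9}$ ($b{\left(y,W \right)} = 9 - \frac{y y + 1 W}{9} = 9 - \frac{y^{2} + W}{9} = 9 - \frac{W + y^{2}}{9} = 9 - \left(\frac{W}{9} + \frac{y^{2}}{9}\right) = 9 - \frac{W}{9} - \frac{y^{2}}{9}$)
$U{\left(v \right)} = \frac{\frac{65}{9} - \frac{v}{9}}{v}$ ($U{\left(v \right)} = \frac{9 - \frac{v}{9} - \frac{\left(-4\right)^{2}}{9}}{v} = \frac{9 - \frac{v}{9} - \frac{16}{9}}{v} = \frac{\frac{65}{9} - \frac{v}{9}}{v}$)
$h{\left(z \right)} = 1 - \frac{3}{z}$
$26 \left(15 + h{\left(U{\left(-4 \right)} \right)}\right) = 26 \left(15 + \frac{-3 + \frac{65 - -4}{9 \left(-4\right)}}{\frac{1}{9} \frac{1}{-4} \left(65 - -4\right)}\right) = 26 \left(15 + \frac{-3 + \frac{1}{9} \left(- \frac{1}{4}\right) \left(65 + 4\right)}{\frac{1}{9} \left(- \frac{1}{4}\right) \left(65 + 4\right)}\right) = 26 \left(15 + \frac{-3 + \frac{1}{9} \left(- \frac{1}{4}\right) 69}{\frac{1}{9} \left(- \frac{1}{4}\right) 69}\right) = 26 \left(15 + \frac{-3 - \frac{23}{12}}{- \frac{23}{12}}\right) = 26 \left(15 - - \frac{59}{23}\right) = 26 \left(15 + \frac{59}{23}\right) = 26 \cdot \frac{404}{23} = \frac{10504}{23}$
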